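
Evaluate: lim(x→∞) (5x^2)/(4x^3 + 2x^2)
This is an ∞/∞ indeterminate form.

Apply L'Hôpital's rule: differentiate numerator and denominator separately.
  f(x) = 5·x^2   ⇒   f'(x) = 10·x
  g(x) = 4·x^3 + 2·x^2   ⇒   g'(x) = 12·x^2 + 4·x
  lim(x→∞) f'(x)/g'(x) = lim(x→∞) (10·x)/(12·x^2 + 4·x)
  = 0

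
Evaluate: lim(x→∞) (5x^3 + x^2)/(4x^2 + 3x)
This is an ∞/∞ indeterminate form.

Apply L'Hôpital's rule: differentiate numerator and denominator separately.
  f(x) = 5·x^3 + x^2   ⇒   f'(x) = 15·x^2 + 2·x
  g(x) = 4·x^2 + 3·x   ⇒   g'(x) = 8·x + 3
  lim(x→∞) f'(x)/g'(x) = lim(x→∞) (15·x^2 + 2·x)/(8·x + 3)
  = ∞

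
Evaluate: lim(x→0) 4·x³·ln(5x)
This is a 0·∞ indeterminate form.

Rewrite 0·∞ as a quotient (0/0 or ∞/∞ form), then apply L'Hôpital's rule:
  lim(x→0) 4·x³·ln(5x) = 0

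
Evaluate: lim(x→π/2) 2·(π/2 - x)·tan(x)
This is a 0·∞ indeterminate form.

Rewrite 0·∞ as a quotient (0/0 or ∞/∞ form), then apply L'Hôpital's rule:
  lim(x→π/2) 2·(π/2 - x)·tan(x) = 2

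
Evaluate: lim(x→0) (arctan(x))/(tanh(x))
This is a 0/0 indeterminate form.

Apply L'Hôpital's rule: differentiate numerator and denominator separately.
  f(x) = atan(x)   ⇒   f'(x) = 1/(x^2 + 1)
  g(x) = tanh(x)   ⇒   g'(x) = 1 - tanh(x)^2
  lim(x→0) f'(x)/g'(x) = lim(x→0) (1/(x^2 + 1))/(1 - tanh(x)^2)
  = 1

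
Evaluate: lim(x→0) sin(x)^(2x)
This is an exponential indeterminate form.

For exponential indeterminate forms, take the natural log:
  Let L = lim(x→0) sin(x)^(2x)
  Then ln(L) = lim(x→0) [exponent × ln(base)]
  Evaluate using L'Hôpital or standard limits, then exponentiate.
  L = 1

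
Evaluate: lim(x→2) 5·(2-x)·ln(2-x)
This is a 0·∞ indeterminate form.

Rewrite 0·∞ as a quotient (0/0 or ∞/∞ form), then apply L'Hôpital's rule:
  lim(x→2) 5·(2-x)·ln(2-x) = 0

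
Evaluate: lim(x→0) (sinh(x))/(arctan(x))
This is a 0/0 indeterminate form.

Apply L'Hôpital's rule: differentiate numerator and denominator separately.
  f(x) = sinh(x)   ⇒   f'(x) = cosh(x)
  g(x) = atan(x)   ⇒   g'(x) = 1/(x^2 + 1)
  lim(x→0) f'(x)/g'(x) = lim(x→0) (cosh(x))/(1/(x^2 + 1))
  = 1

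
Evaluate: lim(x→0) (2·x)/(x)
This is a 0/0 indeterminate form.

Apply L'Hôpital's rule: differentiate numerator and denominator separately.
  f(x) = 2·x   ⇒   f'(x) = 2
  g(x) = x   ⇒   g'(x) = 1
  lim(x→0) f'(x)/g'(x) = lim(x→0) (2)/(1)
  = 2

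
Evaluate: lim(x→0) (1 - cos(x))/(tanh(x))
This is a 0/0 indeterminate form.

Apply L'Hôpital's rule: differentiate numerator and denominator separately.
  f(x) = 1 - cos(x)   ⇒   f'(x) = sin(x)
  g(x) = tanh(x)   ⇒   g'(x) = 1 - tanh(x)^2
  lim(x→0) f'(x)/g'(x) = lim(x→0) (sin(x))/(1 - tanh(x)^2)
  = 0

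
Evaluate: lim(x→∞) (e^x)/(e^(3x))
This is an ∞/∞ indeterminate form.

Apply L'Hôpital's rule: differentiate numerator and denominator separately.
  f(x) = e^(x)   ⇒   f'(x) = e^(x)
  g(x) = e^(3·x)   ⇒   g'(x) = 3·e^(3·x)
  lim(x→∞) f'(x)/g'(x) = lim(x→∞) (e^(x))/(3·e^(3·x))
  = 0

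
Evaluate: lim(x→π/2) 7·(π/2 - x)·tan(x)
This is a 0·∞ indeterminate form.

Rewrite 0·∞ as a quotient (0/0 or ∞/∞ form), then apply L'Hôpital's rule:
  lim(x→π/2) 7·(π/2 - x)·tan(x) = 7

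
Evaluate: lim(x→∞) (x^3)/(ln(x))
This is an ∞/∞ indeterminate form.

Apply L'Hôpital's rule: differentiate numerator and denominator separately.
  f(x) = x^3   ⇒   f'(x) = 3·x^2
  g(x) = ln(x)   ⇒   g'(x) = 1/x
  lim(x→∞) f'(x)/g'(x) = lim(x→∞) (3·x^2)/(1/x)
  = ∞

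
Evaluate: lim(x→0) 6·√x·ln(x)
This is a 0·∞ indeterminate form.

Rewrite 0·∞ as a quotient (0/0 or ∞/∞ form), then apply L'Hôpital's rule:
  lim(x→0) 6·√x·ln(x) = 0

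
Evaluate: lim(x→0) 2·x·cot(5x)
This is a 0·∞ indeterminate form.

Rewrite 0·∞ as a quotient (0/0 or ∞/∞ form), then apply L'Hôpital's rule:
  lim(x→0) 2·x·cot(5x) = 2/5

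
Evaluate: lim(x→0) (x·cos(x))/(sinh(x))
This is a 0/0 indeterminate form.

Apply L'Hôpital's rule: differentiate numerator and denominator separately.
  f(x) = x·cos(x)   ⇒   f'(x) = -x·sin(x) + cos(x)
  g(x) = sinh(x)   ⇒   g'(x) = cosh(x)
  lim(x→0) f'(x)/g'(x) = lim(x→0) (-x·sin(x) + cos(x))/(cosh(x))
  = 1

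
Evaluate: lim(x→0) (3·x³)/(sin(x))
This is a 0/0 indeterminate form.

Apply L'Hôpital's rule: differentiate numerator and denominator separately.
  f(x) = 3·x^3   ⇒   f'(x) = 9·x^2
  g(x) = sin(x)   ⇒   g'(x) = cos(x)
  lim(x→0) f'(x)/g'(x) = lim(x→0) (9·x^2)/(cos(x))
  = 0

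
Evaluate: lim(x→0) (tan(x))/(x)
This is a 0/0 indeterminate form.

Apply L'Hôpital's rule: differentiate numerator and denominator separately.
  f(x) = tan(x)   ⇒   f'(x) = tan(x)^2 + 1
  g(x) = x   ⇒   g'(x) = 1
  lim(x→0) f'(x)/g'(x) = lim(x→0) (tan(x)^2 + 1)/(1)
  = 1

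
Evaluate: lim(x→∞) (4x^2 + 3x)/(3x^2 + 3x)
This is an ∞/∞ indeterminate form.

Apply L'Hôpital's rule: differentiate numerator and denominator separately.
  f(x) = 4·x^2 + 3·x   ⇒   f'(x) = 8·x + 3
  g(x) = 3·x^2 + 3·x   ⇒   g'(x) = 6·x + 3
  lim(x→∞) f'(x)/g'(x) = lim(x→∞) (8·x + 3)/(6·x + 3)
  = 4/3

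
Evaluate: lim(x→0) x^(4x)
This is an exponential indeterminate form.

For exponential indeterminate forms, take the natural log:
  Let L = lim(x→0) x^(4x)
  Then ln(L) = lim(x→0) [exponent × ln(base)]
  Evaluate using L'Hôpital or standard limits, then exponentiate.
  L = 1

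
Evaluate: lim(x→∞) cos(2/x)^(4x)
This is an exponential indeterminate form.

For exponential indeterminate forms, take the natural log:
  Let L = lim(x→∞) cos(2/x)^(4x)
  Then ln(L) = lim(x→∞) [exponent × ln(base)]
  Evaluate using L'Hôpital or standard limits, then exponentiate.
  L = 1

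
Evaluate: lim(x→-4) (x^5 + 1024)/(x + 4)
This is a standard limit.

Factor or rationalize the expression:
  lim(x→-4) (x^5 + 1024)/(x + 4) = 1280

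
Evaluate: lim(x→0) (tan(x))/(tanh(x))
This is a 0/0 indeterminate form.

Apply L'Hôpital's rule: differentiate numerator and denominator separately.
  f(x) = tan(x)   ⇒   f'(x) = tan(x)^2 + 1
  g(x) = tanh(x)   ⇒   g'(x) = 1 - tanh(x)^2
  lim(x→0) f'(x)/g'(x) = lim(x→0) (tan(x)^2 + 1)/(1 - tanh(x)^2)
  = 1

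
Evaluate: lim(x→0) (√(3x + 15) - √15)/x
This is a standard limit.

Factor or rationalize the expression:
  lim(x→0) (√(3x + 15) - √15)/x = sqrt(15)/10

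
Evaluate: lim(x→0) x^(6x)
This is an exponential indeterminate form.

For exponential indeterminate forms, take the natural log:
  Let L = lim(x→0) x^(6x)
  Then ln(L) = lim(x→0) [exponent × ln(base)]
  Evaluate using L'Hôpital or standard limits, then exponentiate.
  L = 1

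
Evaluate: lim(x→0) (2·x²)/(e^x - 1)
This is a 0/0 indeterminate form.

Apply L'Hôpital's rule: differentiate numerator and denominator separately.
  f(x) = 2·x^2   ⇒   f'(x) = 4·x
  g(x) = e^(x) - 1   ⇒   g'(x) = e^(x)
  lim(x→0) f'(x)/g'(x) = lim(x→0) (4·x)/(e^(x))
  = 0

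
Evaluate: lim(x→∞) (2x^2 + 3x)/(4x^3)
This is an ∞/∞ indeterminate form.

Apply L'Hôpital's rule: differentiate numerator and denominator separately.
  f(x) = 2·x^2 + 3·x   ⇒   f'(x) = 4·x + 3
  g(x) = 4·x^3   ⇒   g'(x) = 12·x^2
  lim(x→∞) f'(x)/g'(x) = lim(x→∞) (4·x + 3)/(12·x^2)
  = 0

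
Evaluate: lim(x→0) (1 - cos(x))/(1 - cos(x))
This is a 0/0 indeterminate form.

Apply L'Hôpital's rule: differentiate numerator and denominator separately.
  f(x) = 1 - cos(x)   ⇒   f'(x) = sin(x)
  g(x) = 1 - cos(x)   ⇒   g'(x) = sin(x)
  lim(x→0) f'(x)/g'(x) = lim(x→0) (sin(x))/(sin(x))
  = 1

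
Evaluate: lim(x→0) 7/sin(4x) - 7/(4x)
This is an ∞-∞ indeterminate form.

Combine fractions or rationalize to convert ∞-∞ to 0/0 form:
  lim(x→0) 7/sin(4x) - 7/(4x) = 0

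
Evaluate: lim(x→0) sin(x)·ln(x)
This is a 0·∞ indeterminate form.

Rewrite 0·∞ as a quotient (0/0 or ∞/∞ form), then apply L'Hôpital's rule:
  lim(x→0) sin(x)·ln(x) = 0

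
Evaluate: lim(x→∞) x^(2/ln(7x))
This is an exponential indeterminate form.

For exponential indeterminate forms, take the natural log:
  Let L = lim(x→∞) x^(2/ln(7x))
  Then ln(L) = lim(x→∞) [exponent × ln(base)]
  Evaluate using L'Hôpital or standard limits, then exponentiate.
  L = e²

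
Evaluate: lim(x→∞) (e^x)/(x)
This is an ∞/∞ indeterminate form.

Apply L'Hôpital's rule: differentiate numerator and denominator separately.
  f(x) = e^(x)   ⇒   f'(x) = e^(x)
  g(x) = x   ⇒   g'(x) = 1
  lim(x→∞) f'(x)/g'(x) = lim(x→∞) (e^(x))/(1)
  = ∞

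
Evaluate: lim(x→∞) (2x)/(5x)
This is an ∞/∞ indeterminate form.

Apply L'Hôpital's rule: differentiate numerator and denominator separately.
  f(x) = 2·x   ⇒   f'(x) = 2
  g(x) = 5·x   ⇒   g'(x) = 5
  lim(x→∞) f'(x)/g'(x) = lim(x→∞) (2)/(5)
  = 2/5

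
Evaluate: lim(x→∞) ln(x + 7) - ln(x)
This is an ∞-∞ indeterminate form.

Combine fractions or rationalize to convert ∞-∞ to 0/0 form:
  lim(x→∞) ln(x + 7) - ln(x) = 0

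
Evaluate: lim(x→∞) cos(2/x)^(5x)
This is an exponential indeterminate form.

For exponential indeterminate forms, take the natural log:
  Let L = lim(x→∞) cos(2/x)^(5x)
  Then ln(L) = lim(x→∞) [exponent × ln(base)]
  Evaluate using L'Hôpital or standard limits, then exponentiate.
  L = 1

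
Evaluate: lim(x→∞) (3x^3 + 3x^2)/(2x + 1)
This is an ∞/∞ indeterminate form.

Apply L'Hôpital's rule: differentiate numerator and denominator separately.
  f(x) = 3·x^3 + 3·x^2   ⇒   f'(x) = 9·x^2 + 6·x
  g(x) = 2·x + 1   ⇒   g'(x) = 2
  lim(x→∞) f'(x)/g'(x) = lim(x→∞) (9·x^2 + 6·x)/(2)
  = ∞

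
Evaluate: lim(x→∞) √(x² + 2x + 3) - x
This is an ∞-∞ indeterminate form.

Combine fractions or rationalize to convert ∞-∞ to 0/0 form:
  lim(x→∞) √(x² + 2x + 3) - x = 1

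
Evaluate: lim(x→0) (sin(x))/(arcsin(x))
This is a 0/0 indeterminate form.

Apply L'Hôpital's rule: differentiate numerator and denominator separately.
  f(x) = sin(x)   ⇒   f'(x) = cos(x)
  g(x) = asin(x)   ⇒   g'(x) = 1/sqrt(1 - x^2)
  lim(x→0) f'(x)/g'(x) = lim(x→0) (cos(x))/(1/sqrt(1 - x^2))
  = 1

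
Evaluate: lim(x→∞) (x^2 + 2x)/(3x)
This is an ∞/∞ indeterminate form.

Apply L'Hôpital's rule: differentiate numerator and denominator separately.
  f(x) = x^2 + 2·x   ⇒   f'(x) = 2·x + 2
  g(x) = 3·x   ⇒   g'(x) = 3
  lim(x→∞) f'(x)/g'(x) = lim(x→∞) (2·x + 2)/(3)
  = ∞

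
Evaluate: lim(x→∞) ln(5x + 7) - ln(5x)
This is an ∞-∞ indeterminate form.

Combine fractions or rationalize to convert ∞-∞ to 0/0 form:
  lim(x→∞) ln(5x + 7) - ln(5x) = 0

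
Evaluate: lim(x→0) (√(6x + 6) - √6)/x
This is a standard limit.

Factor or rationalize the expression:
  lim(x→0) (√(6x + 6) - √6)/x = sqrt(6)/2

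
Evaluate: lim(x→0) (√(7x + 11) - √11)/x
This is a standard limit.

Factor or rationalize the expression:
  lim(x→0) (√(7x + 11) - √11)/x = 7·sqrt(11)/22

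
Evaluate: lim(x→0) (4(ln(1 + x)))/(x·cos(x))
This is a 0/0 indeterminate form.

Apply L'Hôpital's rule: differentiate numerator and denominator separately.
  f(x) = 4·ln(x + 1)   ⇒   f'(x) = 4/(x + 1)
  g(x) = x·cos(x)   ⇒   g'(x) = -x·sin(x) + cos(x)
  lim(x→0) f'(x)/g'(x) = lim(x→0) (4/(x + 1))/(-x·sin(x) + cos(x))
  = 4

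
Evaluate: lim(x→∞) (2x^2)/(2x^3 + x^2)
This is an ∞/∞ indeterminate form.

Apply L'Hôpital's rule: differentiate numerator and denominator separately.
  f(x) = 2·x^2   ⇒   f'(x) = 4·x
  g(x) = 2·x^3 + x^2   ⇒   g'(x) = 6·x^2 + 2·x
  lim(x→∞) f'(x)/g'(x) = lim(x→∞) (4·x)/(6·x^2 + 2·x)
  = 0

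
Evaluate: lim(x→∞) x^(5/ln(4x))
This is an exponential indeterminate form.

For exponential indeterminate forms, take the natural log:
  Let L = lim(x→∞) x^(5/ln(4x))
  Then ln(L) = lim(x→∞) [exponent × ln(base)]
  Evaluate using L'Hôpital or standard limits, then exponentiate.
  L = e^(5)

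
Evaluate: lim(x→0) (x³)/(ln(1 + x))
This is a 0/0 indeterminate form.

Apply L'Hôpital's rule: differentiate numerator and denominator separately.
  f(x) = x^3   ⇒   f'(x) = 3·x^2
  g(x) = ln(x + 1)   ⇒   g'(x) = 1/(x + 1)
  lim(x→0) f'(x)/g'(x) = lim(x→0) (3·x^2)/(1/(x + 1))
  = 0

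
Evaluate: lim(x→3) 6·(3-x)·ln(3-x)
This is a 0·∞ indeterminate form.

Rewrite 0·∞ as a quotient (0/0 or ∞/∞ form), then apply L'Hôpital's rule:
  lim(x→3) 6·(3-x)·ln(3-x) = 0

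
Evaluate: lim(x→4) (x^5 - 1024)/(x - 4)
This is a standard limit.

Factor or rationalize the expression:
  lim(x→4) (x^5 - 1024)/(x - 4) = 1280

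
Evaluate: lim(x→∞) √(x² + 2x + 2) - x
This is an ∞-∞ indeterminate form.

Combine fractions or rationalize to convert ∞-∞ to 0/0 form:
  lim(x→∞) √(x² + 2x + 2) - x = 1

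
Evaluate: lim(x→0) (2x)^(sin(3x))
This is an exponential indeterminate form.

For exponential indeterminate forms, take the natural log:
  Let L = lim(x→0) (2x)^(sin(3x))
  Then ln(L) = lim(x→0) [exponent × ln(base)]
  Evaluate using L'Hôpital or standard limits, then exponentiate.
  L = 1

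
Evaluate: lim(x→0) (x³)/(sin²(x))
This is a 0/0 indeterminate form.

Apply L'Hôpital's rule: differentiate numerator and denominator separately.
  f(x) = x^3   ⇒   f'(x) = 3·x^2
  g(x) = sin(x)^2   ⇒   g'(x) = 2·sin(x)·cos(x)
  lim(x→0) f'(x)/g'(x) = lim(x→0) (3·x^2)/(2·sin(x)·cos(x))
  = 0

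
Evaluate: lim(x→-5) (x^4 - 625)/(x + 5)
This is a standard limit.

Factor or rationalize the expression:
  lim(x→-5) (x^4 - 625)/(x + 5) = -500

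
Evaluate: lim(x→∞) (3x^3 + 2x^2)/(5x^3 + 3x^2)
This is an ∞/∞ indeterminate form.

Apply L'Hôpital's rule: differentiate numerator and denominator separately.
  f(x) = 3·x^3 + 2·x^2   ⇒   f'(x) = 9·x^2 + 4·x
  g(x) = 5·x^3 + 3·x^2   ⇒   g'(x) = 15·x^2 + 6·x
  lim(x→∞) f'(x)/g'(x) = lim(x→∞) (9·x^2 + 4·x)/(15·x^2 + 6·x)
  = 3/5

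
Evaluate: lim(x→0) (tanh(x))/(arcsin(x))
This is a 0/0 indeterminate form.

Apply L'Hôpital's rule: differentiate numerator and denominator separately.
  f(x) = tanh(x)   ⇒   f'(x) = 1 - tanh(x)^2
  g(x) = asin(x)   ⇒   g'(x) = 1/sqrt(1 - x^2)
  lim(x→0) f'(x)/g'(x) = lim(x→0) (1 - tanh(x)^2)/(1/sqrt(1 - x^2))
  = 1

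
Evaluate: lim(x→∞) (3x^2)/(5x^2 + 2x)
This is an ∞/∞ indeterminate form.

Apply L'Hôpital's rule: differentiate numerator and denominator separately.
  f(x) = 3·x^2   ⇒   f'(x) = 6·x
  g(x) = 5·x^2 + 2·x   ⇒   g'(x) = 10·x + 2
  lim(x→∞) f'(x)/g'(x) = lim(x→∞) (6·x)/(10·x + 2)
  = 3/5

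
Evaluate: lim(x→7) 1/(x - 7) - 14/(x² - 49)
This is an ∞-∞ indeterminate form.

Combine fractions or rationalize to convert ∞-∞ to 0/0 form:
  lim(x→7) 1/(x - 7) - 14/(x² - 49) = 1/14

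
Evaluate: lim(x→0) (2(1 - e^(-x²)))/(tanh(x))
This is a 0/0 indeterminate form.

Apply L'Hôpital's rule: differentiate numerator and denominator separately.
  f(x) = 2 - 2·e^(-x^2)   ⇒   f'(x) = 4·x·e^(-x^2)
  g(x) = tanh(x)   ⇒   g'(x) = 1 - tanh(x)^2
  lim(x→0) f'(x)/g'(x) = lim(x→0) (4·x·e^(-x^2))/(1 - tanh(x)^2)
  = 0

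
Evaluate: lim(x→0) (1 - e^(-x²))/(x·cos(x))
This is a 0/0 indeterminate form.

Apply L'Hôpital's rule: differentiate numerator and denominator separately.
  f(x) = 1 - e^(-x^2)   ⇒   f'(x) = 2·x·e^(-x^2)
  g(x) = x·cos(x)   ⇒   g'(x) = -x·sin(x) + cos(x)
  lim(x→0) f'(x)/g'(x) = lim(x→0) (2·x·e^(-x^2))/(-x·sin(x) + cos(x))
  = 0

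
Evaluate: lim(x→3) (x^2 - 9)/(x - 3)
This is a standard limit.

Factor or rationalize the expression:
  lim(x→3) (x^2 - 9)/(x - 3) = 6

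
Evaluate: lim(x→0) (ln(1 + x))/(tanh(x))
This is a 0/0 indeterminate form.

Apply L'Hôpital's rule: differentiate numerator and denominator separately.
  f(x) = ln(x + 1)   ⇒   f'(x) = 1/(x + 1)
  g(x) = tanh(x)   ⇒   g'(x) = 1 - tanh(x)^2
  lim(x→0) f'(x)/g'(x) = lim(x→0) (1/(x + 1))/(1 - tanh(x)^2)
  = 1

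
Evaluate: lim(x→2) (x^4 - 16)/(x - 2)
This is a standard limit.

Factor or rationalize the expression:
  lim(x→2) (x^4 - 16)/(x - 2) = 32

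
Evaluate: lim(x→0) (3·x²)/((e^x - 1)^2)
This is a 0/0 indeterminate form.

Apply L'Hôpital's rule: differentiate numerator and denominator separately.
  f(x) = 3·x^2   ⇒   f'(x) = 6·x
  g(x) = (e^(x) - 1)^2   ⇒   g'(x) = 2·(e^(x) - 1)·e^(x)
  lim(x→0) f'(x)/g'(x) = lim(x→0) (6·x)/(2·(e^(x) - 1)·e^(x))
  = 3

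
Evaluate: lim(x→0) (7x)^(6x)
This is an exponential indeterminate form.

For exponential indeterminate forms, take the natural log:
  Let L = lim(x→0) (7x)^(6x)
  Then ln(L) = lim(x→0) [exponent × ln(base)]
  Evaluate using L'Hôpital or standard limits, then exponentiate.
  L = 1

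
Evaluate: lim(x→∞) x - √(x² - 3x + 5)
This is an ∞-∞ indeterminate form.

Combine fractions or rationalize to convert ∞-∞ to 0/0 form:
  lim(x→∞) x - √(x² - 3x + 5) = 3/2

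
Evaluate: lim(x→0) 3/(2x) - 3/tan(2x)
This is an ∞-∞ indeterminate form.

Combine fractions or rationalize to convert ∞-∞ to 0/0 form:
  lim(x→0) 3/(2x) - 3/tan(2x) = 0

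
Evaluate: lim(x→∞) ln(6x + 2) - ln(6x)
This is an ∞-∞ indeterminate form.

Combine fractions or rationalize to convert ∞-∞ to 0/0 form:
  lim(x→∞) ln(6x + 2) - ln(6x) = 0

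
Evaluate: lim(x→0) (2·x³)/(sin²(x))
This is a 0/0 indeterminate form.

Apply L'Hôpital's rule: differentiate numerator and denominator separately.
  f(x) = 2·x^3   ⇒   f'(x) = 6·x^2
  g(x) = sin(x)^2   ⇒   g'(x) = 2·sin(x)·cos(x)
  lim(x→0) f'(x)/g'(x) = lim(x→0) (6·x^2)/(2·sin(x)·cos(x))
  = 0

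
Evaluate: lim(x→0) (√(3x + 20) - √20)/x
This is a standard limit.

Factor or rationalize the expression:
  lim(x→0) (√(3x + 20) - √20)/x = 3·sqrt(5)/20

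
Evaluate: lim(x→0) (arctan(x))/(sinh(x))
This is a 0/0 indeterminate form.

Apply L'Hôpital's rule: differentiate numerator and denominator separately.
  f(x) = atan(x)   ⇒   f'(x) = 1/(x^2 + 1)
  g(x) = sinh(x)   ⇒   g'(x) = cosh(x)
  lim(x→0) f'(x)/g'(x) = lim(x→0) (1/(x^2 + 1))/(cosh(x))
  = 1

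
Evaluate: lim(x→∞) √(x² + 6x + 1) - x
This is an ∞-∞ indeterminate form.

Combine fractions or rationalize to convert ∞-∞ to 0/0 form:
  lim(x→∞) √(x² + 6x + 1) - x = 3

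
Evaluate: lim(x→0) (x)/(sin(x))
This is a 0/0 indeterminate form.

Apply L'Hôpital's rule: differentiate numerator and denominator separately.
  f(x) = x   ⇒   f'(x) = 1
  g(x) = sin(x)   ⇒   g'(x) = cos(x)
  lim(x→0) f'(x)/g'(x) = lim(x→0) (1)/(cos(x))
  = 1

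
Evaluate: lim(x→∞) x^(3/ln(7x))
This is an exponential indeterminate form.

For exponential indeterminate forms, take the natural log:
  Let L = lim(x→∞) x^(3/ln(7x))
  Then ln(L) = lim(x→∞) [exponent × ln(base)]
  Evaluate using L'Hôpital or standard limits, then exponentiate.
  L = e^(3)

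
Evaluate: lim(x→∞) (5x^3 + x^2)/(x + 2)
This is an ∞/∞ indeterminate form.

Apply L'Hôpital's rule: differentiate numerator and denominator separately.
  f(x) = 5·x^3 + x^2   ⇒   f'(x) = 15·x^2 + 2·x
  g(x) = x + 2   ⇒   g'(x) = 1
  lim(x→∞) f'(x)/g'(x) = lim(x→∞) (15·x^2 + 2·x)/(1)
  = ∞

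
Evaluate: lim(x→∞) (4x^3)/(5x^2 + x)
This is an ∞/∞ indeterminate form.

Apply L'Hôpital's rule: differentiate numerator and denominator separately.
  f(x) = 4·x^3   ⇒   f'(x) = 12·x^2
  g(x) = 5·x^2 + x   ⇒   g'(x) = 10·x + 1
  lim(x→∞) f'(x)/g'(x) = lim(x→∞) (12·x^2)/(10·x + 1)
  = ∞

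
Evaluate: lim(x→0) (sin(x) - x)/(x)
This is a 0/0 indeterminate form.

Apply L'Hôpital's rule: differentiate numerator and denominator separately.
  f(x) = -x + sin(x)   ⇒   f'(x) = cos(x) - 1
  g(x) = x   ⇒   g'(x) = 1
  lim(x→0) f'(x)/g'(x) = lim(x→0) (cos(x) - 1)/(1)
  = 0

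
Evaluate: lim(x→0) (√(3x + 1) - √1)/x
This is a standard limit.

Factor or rationalize the expression:
  lim(x→0) (√(3x + 1) - √1)/x = 3/2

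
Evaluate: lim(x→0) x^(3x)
This is an exponential indeterminate form.

For exponential indeterminate forms, take the natural log:
  Let L = lim(x→0) x^(3x)
  Then ln(L) = lim(x→0) [exponent × ln(base)]
  Evaluate using L'Hôpital or standard limits, then exponentiate.
  L = 1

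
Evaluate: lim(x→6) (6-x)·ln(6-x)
This is a 0·∞ indeterminate form.

Rewrite 0·∞ as a quotient (0/0 or ∞/∞ form), then apply L'Hôpital's rule:
  lim(x→6) (6-x)·ln(6-x) = 0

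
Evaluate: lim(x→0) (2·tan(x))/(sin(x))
This is a 0/0 indeterminate form.

Apply L'Hôpital's rule: differentiate numerator and denominator separately.
  f(x) = 2·tan(x)   ⇒   f'(x) = 2·tan(x)^2 + 2
  g(x) = sin(x)   ⇒   g'(x) = cos(x)
  lim(x→0) f'(x)/g'(x) = lim(x→0) (2·tan(x)^2 + 2)/(cos(x))
  = 2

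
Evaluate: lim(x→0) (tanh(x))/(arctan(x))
This is a 0/0 indeterminate form.

Apply L'Hôpital's rule: differentiate numerator and denominator separately.
  f(x) = tanh(x)   ⇒   f'(x) = 1 - tanh(x)^2
  g(x) = atan(x)   ⇒   g'(x) = 1/(x^2 + 1)
  lim(x→0) f'(x)/g'(x) = lim(x→0) (1 - tanh(x)^2)/(1/(x^2 + 1))
  = 1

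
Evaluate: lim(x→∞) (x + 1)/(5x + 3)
This is an ∞/∞ indeterminate form.

Apply L'Hôpital's rule: differentiate numerator and denominator separately.
  f(x) = x + 1   ⇒   f'(x) = 1
  g(x) = 5·x + 3   ⇒   g'(x) = 5
  lim(x→∞) f'(x)/g'(x) = lim(x→∞) (1)/(5)
  = 1/5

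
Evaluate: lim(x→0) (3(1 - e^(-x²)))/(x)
This is a 0/0 indeterminate form.

Apply L'Hôpital's rule: differentiate numerator and denominator separately.
  f(x) = 3 - 3·e^(-x^2)   ⇒   f'(x) = 6·x·e^(-x^2)
  g(x) = x   ⇒   g'(x) = 1
  lim(x→0) f'(x)/g'(x) = lim(x→0) (6·x·e^(-x^2))/(1)
  = 0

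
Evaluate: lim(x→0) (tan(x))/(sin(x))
This is a 0/0 indeterminate form.

Apply L'Hôpital's rule: differentiate numerator and denominator separately.
  f(x) = tan(x)   ⇒   f'(x) = tan(x)^2 + 1
  g(x) = sin(x)   ⇒   g'(x) = cos(x)
  lim(x→0) f'(x)/g'(x) = lim(x→0) (tan(x)^2 + 1)/(cos(x))
  = 1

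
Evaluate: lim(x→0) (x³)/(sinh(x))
This is a 0/0 indeterminate form.

Apply L'Hôpital's rule: differentiate numerator and denominator separately.
  f(x) = x^3   ⇒   f'(x) = 3·x^2
  g(x) = sinh(x)   ⇒   g'(x) = cosh(x)
  lim(x→0) f'(x)/g'(x) = lim(x→0) (3·x^2)/(cosh(x))
  = 0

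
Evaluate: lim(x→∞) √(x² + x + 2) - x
This is an ∞-∞ indeterminate form.

Combine fractions or rationalize to convert ∞-∞ to 0/0 form:
  lim(x→∞) √(x² + x + 2) - x = 1/2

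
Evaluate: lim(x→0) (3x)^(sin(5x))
This is an exponential indeterminate form.

For exponential indeterminate forms, take the natural log:
  Let L = lim(x→0) (3x)^(sin(5x))
  Then ln(L) = lim(x→0) [exponent × ln(base)]
  Evaluate using L'Hôpital or standard limits, then exponentiate.
  L = 1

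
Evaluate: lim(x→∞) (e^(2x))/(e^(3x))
This is an ∞/∞ indeterminate form.

Apply L'Hôpital's rule: differentiate numerator and denominator separately.
  f(x) = e^(2·x)   ⇒   f'(x) = 2·e^(2·x)
  g(x) = e^(3·x)   ⇒   g'(x) = 3·e^(3·x)
  lim(x→∞) f'(x)/g'(x) = lim(x→∞) (2·e^(2·x))/(3·e^(3·x))
  = 0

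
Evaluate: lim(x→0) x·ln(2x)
This is a 0·∞ indeterminate form.

Rewrite 0·∞ as a quotient (0/0 or ∞/∞ form), then apply L'Hôpital's rule:
  lim(x→0) x·ln(2x) = 0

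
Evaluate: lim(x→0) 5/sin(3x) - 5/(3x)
This is an ∞-∞ indeterminate form.

Combine fractions or rationalize to convert ∞-∞ to 0/0 form:
  lim(x→0) 5/sin(3x) - 5/(3x) = 0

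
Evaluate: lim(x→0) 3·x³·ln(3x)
This is a 0·∞ indeterminate form.

Rewrite 0·∞ as a quotient (0/0 or ∞/∞ form), then apply L'Hôpital's rule:
  lim(x→0) 3·x³·ln(3x) = 0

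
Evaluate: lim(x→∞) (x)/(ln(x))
This is an ∞/∞ indeterminate form.

Apply L'Hôpital's rule: differentiate numerator and denominator separately.
  f(x) = x   ⇒   f'(x) = 1
  g(x) = ln(x)   ⇒   g'(x) = 1/x
  lim(x→∞) f'(x)/g'(x) = lim(x→∞) (1)/(1/x)
  = ∞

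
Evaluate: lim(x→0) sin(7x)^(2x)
This is an exponential indeterminate form.

For exponential indeterminate forms, take the natural log:
  Let L = lim(x→0) sin(7x)^(2x)
  Then ln(L) = lim(x→0) [exponent × ln(base)]
  Evaluate using L'Hôpital or standard limits, then exponentiate.
  L = 1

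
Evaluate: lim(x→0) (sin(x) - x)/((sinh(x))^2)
This is a 0/0 indeterminate form.

Apply L'Hôpital's rule: differentiate numerator and denominator separately.
  f(x) = -x + sin(x)   ⇒   f'(x) = cos(x) - 1
  g(x) = sinh(x)^2   ⇒   g'(x) = 2·sinh(x)·cosh(x)
  lim(x→0) f'(x)/g'(x) = lim(x→0) (cos(x) - 1)/(2·sinh(x)·cosh(x))
  = 0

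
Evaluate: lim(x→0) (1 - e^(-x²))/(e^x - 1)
This is a 0/0 indeterminate form.

Apply L'Hôpital's rule: differentiate numerator and denominator separately.
  f(x) = 1 - e^(-x^2)   ⇒   f'(x) = 2·x·e^(-x^2)
  g(x) = e^(x) - 1   ⇒   g'(x) = e^(x)
  lim(x→0) f'(x)/g'(x) = lim(x→0) (2·x·e^(-x^2))/(e^(x))
  = 0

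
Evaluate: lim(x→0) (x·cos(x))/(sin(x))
This is a 0/0 indeterminate form.

Apply L'Hôpital's rule: differentiate numerator and denominator separately.
  f(x) = x·cos(x)   ⇒   f'(x) = -x·sin(x) + cos(x)
  g(x) = sin(x)   ⇒   g'(x) = cos(x)
  lim(x→0) f'(x)/g'(x) = lim(x→0) (-x·sin(x) + cos(x))/(cos(x))
  = 1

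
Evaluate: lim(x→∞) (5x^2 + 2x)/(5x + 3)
This is an ∞/∞ indeterminate form.

Apply L'Hôpital's rule: differentiate numerator and denominator separately.
  f(x) = 5·x^2 + 2·x   ⇒   f'(x) = 10·x + 2
  g(x) = 5·x + 3   ⇒   g'(x) = 5
  lim(x→∞) f'(x)/g'(x) = lim(x→∞) (10·x + 2)/(5)
  = ∞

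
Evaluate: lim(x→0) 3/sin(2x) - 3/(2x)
This is an ∞-∞ indeterminate form.

Combine fractions or rationalize to convert ∞-∞ to 0/0 form:
  lim(x→0) 3/sin(2x) - 3/(2x) = 0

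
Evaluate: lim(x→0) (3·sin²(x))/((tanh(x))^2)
This is a 0/0 indeterminate form.

Apply L'Hôpital's rule: differentiate numerator and denominator separately.
  f(x) = 3·sin(x)^2   ⇒   f'(x) = 6·sin(x)·cos(x)
  g(x) = tanh(x)^2   ⇒   g'(x) = (2 - 2·tanh(x)^2)·tanh(x)
  lim(x→0) f'(x)/g'(x) = lim(x→0) (6·sin(x)·cos(x))/((2 - 2·tanh(x)^2)·tanh(x))
  = 3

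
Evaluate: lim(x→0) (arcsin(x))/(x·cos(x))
This is a 0/0 indeterminate form.

Apply L'Hôpital's rule: differentiate numerator and denominator separately.
  f(x) = asin(x)   ⇒   f'(x) = 1/sqrt(1 - x^2)
  g(x) = x·cos(x)   ⇒   g'(x) = -x·sin(x) + cos(x)
  lim(x→0) f'(x)/g'(x) = lim(x→0) (1/sqrt(1 - x^2))/(-x·sin(x) + cos(x))
  = 1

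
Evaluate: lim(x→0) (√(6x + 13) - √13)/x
This is a standard limit.

Factor or rationalize the expression:
  lim(x→0) (√(6x + 13) - √13)/x = 3·sqrt(13)/13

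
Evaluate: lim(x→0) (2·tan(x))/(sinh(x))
This is a 0/0 indeterminate form.

Apply L'Hôpital's rule: differentiate numerator and denominator separately.
  f(x) = 2·tan(x)   ⇒   f'(x) = 2·tan(x)^2 + 2
  g(x) = sinh(x)   ⇒   g'(x) = cosh(x)
  lim(x→0) f'(x)/g'(x) = lim(x→0) (2·tan(x)^2 + 2)/(cosh(x))
  = 2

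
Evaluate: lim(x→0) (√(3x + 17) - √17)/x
This is a standard limit.

Factor or rationalize the expression:
  lim(x→0) (√(3x + 17) - √17)/x = 3·sqrt(17)/34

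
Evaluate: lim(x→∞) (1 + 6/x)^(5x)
This is an exponential indeterminate form.

For exponential indeterminate forms, take the natural log:
  Let L = lim(x→∞) (1 + 6/x)^(5x)
  Then ln(L) = lim(x→∞) [exponent × ln(base)]
  Evaluate using L'Hôpital or standard limits, then exponentiate.
  L = e^(30)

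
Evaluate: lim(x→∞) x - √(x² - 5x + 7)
This is an ∞-∞ indeterminate form.

Combine fractions or rationalize to convert ∞-∞ to 0/0 form:
  lim(x→∞) x - √(x² - 5x + 7) = 5/2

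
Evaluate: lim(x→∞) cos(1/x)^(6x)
This is an exponential indeterminate form.

For exponential indeterminate forms, take the natural log:
  Let L = lim(x→∞) cos(1/x)^(6x)
  Then ln(L) = lim(x→∞) [exponent × ln(base)]
  Evaluate using L'Hôpital or standard limits, then exponentiate.
  L = 1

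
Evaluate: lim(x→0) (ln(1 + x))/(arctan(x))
This is a 0/0 indeterminate form.

Apply L'Hôpital's rule: differentiate numerator and denominator separately.
  f(x) = ln(x + 1)   ⇒   f'(x) = 1/(x + 1)
  g(x) = atan(x)   ⇒   g'(x) = 1/(x^2 + 1)
  lim(x→0) f'(x)/g'(x) = lim(x→0) (1/(x + 1))/(1/(x^2 + 1))
  = 1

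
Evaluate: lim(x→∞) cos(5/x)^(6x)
This is an exponential indeterminate form.

For exponential indeterminate forms, take the natural log:
  Let L = lim(x→∞) cos(5/x)^(6x)
  Then ln(L) = lim(x→∞) [exponent × ln(base)]
  Evaluate using L'Hôpital or standard limits, then exponentiate.
  L = 1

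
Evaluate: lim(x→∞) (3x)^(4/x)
This is an exponential indeterminate form.

For exponential indeterminate forms, take the natural log:
  Let L = lim(x→∞) (3x)^(4/x)
  Then ln(L) = lim(x→∞) [exponent × ln(base)]
  Evaluate using L'Hôpital or standard limits, then exponentiate.
  L = 1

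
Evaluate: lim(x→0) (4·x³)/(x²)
This is a 0/0 indeterminate form.

Apply L'Hôpital's rule: differentiate numerator and denominator separately.
  f(x) = 4·x^3   ⇒   f'(x) = 12·x^2
  g(x) = x^2   ⇒   g'(x) = 2·x
  lim(x→0) f'(x)/g'(x) = lim(x→0) (12·x^2)/(2·x)
  = 0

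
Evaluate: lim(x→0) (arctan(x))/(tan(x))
This is a 0/0 indeterminate form.

Apply L'Hôpital's rule: differentiate numerator and denominator separately.
  f(x) = atan(x)   ⇒   f'(x) = 1/(x^2 + 1)
  g(x) = tan(x)   ⇒   g'(x) = tan(x)^2 + 1
  lim(x→0) f'(x)/g'(x) = lim(x→0) (1/(x^2 + 1))/(tan(x)^2 + 1)
  = 1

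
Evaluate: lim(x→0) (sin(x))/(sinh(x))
This is a 0/0 indeterminate form.

Apply L'Hôpital's rule: differentiate numerator and denominator separately.
  f(x) = sin(x)   ⇒   f'(x) = cos(x)
  g(x) = sinh(x)   ⇒   g'(x) = cosh(x)
  lim(x→0) f'(x)/g'(x) = lim(x→0) (cos(x))/(cosh(x))
  = 1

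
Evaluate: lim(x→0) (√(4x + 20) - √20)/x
This is a standard limit.

Factor or rationalize the expression:
  lim(x→0) (√(4x + 20) - √20)/x = sqrt(5)/5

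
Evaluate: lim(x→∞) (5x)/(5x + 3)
This is an ∞/∞ indeterminate form.

Apply L'Hôpital's rule: differentiate numerator and denominator separately.
  f(x) = 5·x   ⇒   f'(x) = 5
  g(x) = 5·x + 3   ⇒   g'(x) = 5
  lim(x→∞) f'(x)/g'(x) = lim(x→∞) (5)/(5)
  = 1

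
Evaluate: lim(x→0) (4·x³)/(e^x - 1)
This is a 0/0 indeterminate form.

Apply L'Hôpital's rule: differentiate numerator and denominator separately.
  f(x) = 4·x^3   ⇒   f'(x) = 12·x^2
  g(x) = e^(x) - 1   ⇒   g'(x) = e^(x)
  lim(x→0) f'(x)/g'(x) = lim(x→0) (12·x^2)/(e^(x))
  = 0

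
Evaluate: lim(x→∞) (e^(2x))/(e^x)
This is an ∞/∞ indeterminate form.

Apply L'Hôpital's rule: differentiate numerator and denominator separately.
  f(x) = e^(2·x)   ⇒   f'(x) = 2·e^(2·x)
  g(x) = e^(x)   ⇒   g'(x) = e^(x)
  lim(x→∞) f'(x)/g'(x) = lim(x→∞) (2·e^(2·x))/(e^(x))
  = ∞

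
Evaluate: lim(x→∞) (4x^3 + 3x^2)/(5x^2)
This is an ∞/∞ indeterminate form.

Apply L'Hôpital's rule: differentiate numerator and denominator separately.
  f(x) = 4·x^3 + 3·x^2   ⇒   f'(x) = 12·x^2 + 6·x
  g(x) = 5·x^2   ⇒   g'(x) = 10·x
  lim(x→∞) f'(x)/g'(x) = lim(x→∞) (12·x^2 + 6·x)/(10·x)
  = ∞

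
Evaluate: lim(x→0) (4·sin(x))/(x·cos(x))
This is a 0/0 indeterminate form.

Apply L'Hôpital's rule: differentiate numerator and denominator separately.
  f(x) = 4·sin(x)   ⇒   f'(x) = 4·cos(x)
  g(x) = x·cos(x)   ⇒   g'(x) = -x·sin(x) + cos(x)
  lim(x→0) f'(x)/g'(x) = lim(x→0) (4·cos(x))/(-x·sin(x) + cos(x))
  = 4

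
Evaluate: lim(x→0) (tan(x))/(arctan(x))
This is a 0/0 indeterminate form.

Apply L'Hôpital's rule: differentiate numerator and denominator separately.
  f(x) = tan(x)   ⇒   f'(x) = tan(x)^2 + 1
  g(x) = atan(x)   ⇒   g'(x) = 1/(x^2 + 1)
  lim(x→0) f'(x)/g'(x) = lim(x→0) (tan(x)^2 + 1)/(1/(x^2 + 1))
  = 1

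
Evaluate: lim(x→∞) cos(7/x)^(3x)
This is an exponential indeterminate form.

For exponential indeterminate forms, take the natural log:
  Let L = lim(x→∞) cos(7/x)^(3x)
  Then ln(L) = lim(x→∞) [exponent × ln(base)]
  Evaluate using L'Hôpital or standard limits, then exponentiate.
  L = 1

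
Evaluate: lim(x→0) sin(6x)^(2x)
This is an exponential indeterminate form.

For exponential indeterminate forms, take the natural log:
  Let L = lim(x→0) sin(6x)^(2x)
  Then ln(L) = lim(x→0) [exponent × ln(base)]
  Evaluate using L'Hôpital or standard limits, then exponentiate.
  L = 1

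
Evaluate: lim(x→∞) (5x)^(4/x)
This is an exponential indeterminate form.

For exponential indeterminate forms, take the natural log:
  Let L = lim(x→∞) (5x)^(4/x)
  Then ln(L) = lim(x→∞) [exponent × ln(base)]
  Evaluate using L'Hôpital or standard limits, then exponentiate.
  L = 1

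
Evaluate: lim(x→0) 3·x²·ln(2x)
This is a 0·∞ indeterminate form.

Rewrite 0·∞ as a quotient (0/0 or ∞/∞ form), then apply L'Hôpital's rule:
  lim(x→0) 3·x²·ln(2x) = 0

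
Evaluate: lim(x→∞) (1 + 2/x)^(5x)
This is an exponential indeterminate form.

For exponential indeterminate forms, take the natural log:
  Let L = lim(x→∞) (1 + 2/x)^(5x)
  Then ln(L) = lim(x→∞) [exponent × ln(base)]
  Evaluate using L'Hôpital or standard limits, then exponentiate.
  L = e^(10)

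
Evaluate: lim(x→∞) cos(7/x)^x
This is an exponential indeterminate form.

For exponential indeterminate forms, take the natural log:
  Let L = lim(x→∞) cos(7/x)^x
  Then ln(L) = lim(x→∞) [exponent × ln(base)]
  Evaluate using L'Hôpital or standard limits, then exponentiate.
  L = 1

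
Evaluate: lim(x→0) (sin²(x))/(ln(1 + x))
This is a 0/0 indeterminate form.

Apply L'Hôpital's rule: differentiate numerator and denominator separately.
  f(x) = sin(x)^2   ⇒   f'(x) = 2·sin(x)·cos(x)
  g(x) = ln(x + 1)   ⇒   g'(x) = 1/(x + 1)
  lim(x→0) f'(x)/g'(x) = lim(x→0) (2·sin(x)·cos(x))/(1/(x + 1))
  = 0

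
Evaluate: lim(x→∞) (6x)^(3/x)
This is an exponential indeterminate form.

For exponential indeterminate forms, take the natural log:
  Let L = lim(x→∞) (6x)^(3/x)
  Then ln(L) = lim(x→∞) [exponent × ln(base)]
  Evaluate using L'Hôpital or standard limits, then exponentiate.
  L = 1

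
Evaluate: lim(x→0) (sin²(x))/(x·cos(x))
This is a 0/0 indeterminate form.

Apply L'Hôpital's rule: differentiate numerator and denominator separately.
  f(x) = sin(x)^2   ⇒   f'(x) = 2·sin(x)·cos(x)
  g(x) = x·cos(x)   ⇒   g'(x) = -x·sin(x) + cos(x)
  lim(x→0) f'(x)/g'(x) = lim(x→0) (2·sin(x)·cos(x))/(-x·sin(x) + cos(x))
  = 0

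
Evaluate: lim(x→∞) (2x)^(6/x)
This is an exponential indeterminate form.

For exponential indeterminate forms, take the natural log:
  Let L = lim(x→∞) (2x)^(6/x)
  Then ln(L) = lim(x→∞) [exponent × ln(base)]
  Evaluate using L'Hôpital or standard limits, then exponentiate.
  L = 1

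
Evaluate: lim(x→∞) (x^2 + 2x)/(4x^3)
This is an ∞/∞ indeterminate form.

Apply L'Hôpital's rule: differentiate numerator and denominator separately.
  f(x) = x^2 + 2·x   ⇒   f'(x) = 2·x + 2
  g(x) = 4·x^3   ⇒   g'(x) = 12·x^2
  lim(x→∞) f'(x)/g'(x) = lim(x→∞) (2·x + 2)/(12·x^2)
  = 0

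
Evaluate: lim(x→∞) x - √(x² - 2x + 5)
This is an ∞-∞ indeterminate form.

Combine fractions or rationalize to convert ∞-∞ to 0/0 form:
  lim(x→∞) x - √(x² - 2x + 5) = 1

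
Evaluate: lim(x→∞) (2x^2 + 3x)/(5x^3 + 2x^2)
This is an ∞/∞ indeterminate form.

Apply L'Hôpital's rule: differentiate numerator and denominator separately.
  f(x) = 2·x^2 + 3·x   ⇒   f'(x) = 4·x + 3
  g(x) = 5·x^3 + 2·x^2   ⇒   g'(x) = 15·x^2 + 4·x
  lim(x→∞) f'(x)/g'(x) = lim(x→∞) (4·x + 3)/(15·x^2 + 4·x)
  = 0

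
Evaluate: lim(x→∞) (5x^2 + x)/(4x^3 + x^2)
This is an ∞/∞ indeterminate form.

Apply L'Hôpital's rule: differentiate numerator and denominator separately.
  f(x) = 5·x^2 + x   ⇒   f'(x) = 10·x + 1
  g(x) = 4·x^3 + x^2   ⇒   g'(x) = 12·x^2 + 2·x
  lim(x→∞) f'(x)/g'(x) = lim(x→∞) (10·x + 1)/(12·x^2 + 2·x)
  = 0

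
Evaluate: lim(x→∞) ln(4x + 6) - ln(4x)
This is an ∞-∞ indeterminate form.

Combine fractions or rationalize to convert ∞-∞ to 0/0 form:
  lim(x→∞) ln(4x + 6) - ln(4x) = 0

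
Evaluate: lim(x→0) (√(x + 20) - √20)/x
This is a standard limit.

Factor or rationalize the expression:
  lim(x→0) (√(x + 20) - √20)/x = sqrt(5)/20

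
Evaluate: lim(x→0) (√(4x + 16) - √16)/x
This is a standard limit.

Factor or rationalize the expression:
  lim(x→0) (√(4x + 16) - √16)/x = 1/2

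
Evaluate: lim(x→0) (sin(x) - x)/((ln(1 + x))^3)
This is a 0/0 indeterminate form.

Apply L'Hôpital's rule: differentiate numerator and denominator separately.
  f(x) = -x + sin(x)   ⇒   f'(x) = cos(x) - 1
  g(x) = ln(x + 1)^3   ⇒   g'(x) = 3·ln(x + 1)^2/(x + 1)
  lim(x→0) f'(x)/g'(x) = lim(x→0) (cos(x) - 1)/(3·ln(x + 1)^2/(x + 1))
  = -1/6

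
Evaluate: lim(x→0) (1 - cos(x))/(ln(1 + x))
This is a 0/0 indeterminate form.

Apply L'Hôpital's rule: differentiate numerator and denominator separately.
  f(x) = 1 - cos(x)   ⇒   f'(x) = sin(x)
  g(x) = ln(x + 1)   ⇒   g'(x) = 1/(x + 1)
  lim(x→0) f'(x)/g'(x) = lim(x→0) (sin(x))/(1/(x + 1))
  = 0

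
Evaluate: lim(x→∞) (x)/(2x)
This is an ∞/∞ indeterminate form.

Apply L'Hôpital's rule: differentiate numerator and denominator separately.
  f(x) = x   ⇒   f'(x) = 1
  g(x) = 2·x   ⇒   g'(x) = 2
  lim(x→∞) f'(x)/g'(x) = lim(x→∞) (1)/(2)
  = 1/2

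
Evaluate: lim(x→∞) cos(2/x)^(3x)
This is an exponential indeterminate form.

For exponential indeterminate forms, take the natural log:
  Let L = lim(x→∞) cos(2/x)^(3x)
  Then ln(L) = lim(x→∞) [exponent × ln(base)]
  Evaluate using L'Hôpital or standard limits, then exponentiate.
  L = 1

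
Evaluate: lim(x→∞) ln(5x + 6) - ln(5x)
This is an ∞-∞ indeterminate form.

Combine fractions or rationalize to convert ∞-∞ to 0/0 form:
  lim(x→∞) ln(5x + 6) - ln(5x) = 0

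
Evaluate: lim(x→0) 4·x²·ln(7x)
This is a 0·∞ indeterminate form.

Rewrite 0·∞ as a quotient (0/0 or ∞/∞ form), then apply L'Hôpital's rule:
  lim(x→0) 4·x²·ln(7x) = 0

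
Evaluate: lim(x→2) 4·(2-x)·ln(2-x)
This is a 0·∞ indeterminate form.

Rewrite 0·∞ as a quotient (0/0 or ∞/∞ form), then apply L'Hôpital's rule:
  lim(x→2) 4·(2-x)·ln(2-x) = 0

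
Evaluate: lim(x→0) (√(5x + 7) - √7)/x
This is a standard limit.

Factor or rationalize the expression:
  lim(x→0) (√(5x + 7) - √7)/x = 5·sqrt(7)/14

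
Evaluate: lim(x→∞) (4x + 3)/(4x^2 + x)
This is an ∞/∞ indeterminate form.

Apply L'Hôpital's rule: differentiate numerator and denominator separately.
  f(x) = 4·x + 3   ⇒   f'(x) = 4
  g(x) = 4·x^2 + x   ⇒   g'(x) = 8·x + 1
  lim(x→∞) f'(x)/g'(x) = lim(x→∞) (4)/(8·x + 1)
  = 0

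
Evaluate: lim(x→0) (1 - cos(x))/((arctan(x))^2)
This is a 0/0 indeterminate form.

Apply L'Hôpital's rule: differentiate numerator and denominator separately.
  f(x) = 1 - cos(x)   ⇒   f'(x) = sin(x)
  g(x) = atan(x)^2   ⇒   g'(x) = 2·atan(x)/(x^2 + 1)
  lim(x→0) f'(x)/g'(x) = lim(x→0) (sin(x))/(2·atan(x)/(x^2 + 1))
  = 1/2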